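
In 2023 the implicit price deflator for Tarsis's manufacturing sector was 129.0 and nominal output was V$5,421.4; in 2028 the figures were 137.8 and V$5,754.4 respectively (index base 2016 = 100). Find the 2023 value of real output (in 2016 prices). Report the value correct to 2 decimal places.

Real output = Nominal / (implicit price deflator/100) = 5421.4 / 1.290 = 4202.64.

V$4,202.64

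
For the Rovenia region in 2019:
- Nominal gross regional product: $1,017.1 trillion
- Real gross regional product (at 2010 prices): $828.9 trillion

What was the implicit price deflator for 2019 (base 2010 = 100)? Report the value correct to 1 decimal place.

122.7

implicit price deflator = (Nominal / Real) × 100 = 1017.1 / 828.9 × 100 = 122.70.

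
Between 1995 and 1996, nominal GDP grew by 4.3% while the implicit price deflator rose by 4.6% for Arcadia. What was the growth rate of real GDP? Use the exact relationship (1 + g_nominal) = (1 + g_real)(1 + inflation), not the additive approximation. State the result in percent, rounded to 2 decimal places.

(1 + g_nom) = (1 + g_real)(1 + π), so g_real = 1.0430 / 1.0460 − 1 = -0.00287.

-0.29%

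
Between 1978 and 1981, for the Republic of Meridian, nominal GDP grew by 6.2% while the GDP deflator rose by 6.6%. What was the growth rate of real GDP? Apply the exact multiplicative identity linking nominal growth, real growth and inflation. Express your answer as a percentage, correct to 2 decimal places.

(1 + g_nom) = (1 + g_real)(1 + π), so g_real = 1.0620 / 1.0660 − 1 = -0.00375.

-0.38%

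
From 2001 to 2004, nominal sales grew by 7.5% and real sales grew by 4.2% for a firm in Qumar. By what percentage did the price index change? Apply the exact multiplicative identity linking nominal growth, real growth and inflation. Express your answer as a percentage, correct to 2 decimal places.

3.17%

(1 + g_nom) = (1 + g_real)(1 + π), so π = 1.0750 / 1.0420 − 1 = 0.03167.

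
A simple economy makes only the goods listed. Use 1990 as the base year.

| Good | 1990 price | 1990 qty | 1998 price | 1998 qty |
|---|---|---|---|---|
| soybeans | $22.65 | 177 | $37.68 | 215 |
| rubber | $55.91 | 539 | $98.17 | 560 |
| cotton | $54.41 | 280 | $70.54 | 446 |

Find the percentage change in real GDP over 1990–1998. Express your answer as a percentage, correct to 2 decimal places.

22.41%

Real GDP 1990 = Nominal GDP 1990 = 22.65·177 + 55.91·539 + 54.41·280 = 49379.34.
Real GDP 1998 (at 1990 prices) = 22.65·215 + 55.91·560 + 54.41·446 = 60446.21.
Real growth = 60446.21/49379.34 − 1 = 0.2241.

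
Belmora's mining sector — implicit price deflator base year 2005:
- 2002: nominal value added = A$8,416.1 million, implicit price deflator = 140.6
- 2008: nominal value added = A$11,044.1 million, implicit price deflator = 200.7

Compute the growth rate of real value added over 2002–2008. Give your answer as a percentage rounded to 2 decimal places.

-8.07%

Real value added 2002 = 8416.1 / 1.406 = 5985.85.
Real value added 2008 = 11044.1 / 2.007 = 5502.79.
Real growth = 5502.79 / 5985.85 − 1 = -0.0807.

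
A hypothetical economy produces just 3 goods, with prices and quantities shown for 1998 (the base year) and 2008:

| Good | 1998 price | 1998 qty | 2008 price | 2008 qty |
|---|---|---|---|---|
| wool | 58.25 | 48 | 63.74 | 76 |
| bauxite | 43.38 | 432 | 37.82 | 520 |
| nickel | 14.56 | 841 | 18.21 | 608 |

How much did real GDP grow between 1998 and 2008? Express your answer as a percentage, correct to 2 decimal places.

Real GDP 1998 = Nominal GDP 1998 = 58.25·48 + 43.38·432 + 14.56·841 = 33781.12.
Real GDP 2008 (at 1998 prices) = 58.25·76 + 43.38·520 + 14.56·608 = 35837.08.
Real growth = 35837.08/33781.12 − 1 = 0.0609.

6.09%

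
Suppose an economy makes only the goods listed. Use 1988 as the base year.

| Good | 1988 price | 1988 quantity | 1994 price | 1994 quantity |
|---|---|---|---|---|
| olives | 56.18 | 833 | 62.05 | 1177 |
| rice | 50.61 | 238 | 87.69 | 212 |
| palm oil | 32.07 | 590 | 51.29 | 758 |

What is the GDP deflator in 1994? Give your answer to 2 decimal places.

Nominal GDP 1994 = 62.05·1177 + 87.69·212 + 51.29·758 = 130500.95.
Real GDP 1994 (at 1988 prices) = 56.18·1177 + 50.61·212 + 32.07·758 = 101162.24.
Deflator = Nominal/Real × 100 = 130500.95/101162.24 × 100 = 129.002.

129.00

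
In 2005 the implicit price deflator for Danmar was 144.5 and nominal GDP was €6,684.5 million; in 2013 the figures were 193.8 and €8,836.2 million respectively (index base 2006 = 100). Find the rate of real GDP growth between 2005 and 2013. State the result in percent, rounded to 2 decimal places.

-1.44%

Deflate each year: 2005 → 6684.5/1.445 = 4625.95; 2013 → 8836.2/1.938 = 4559.44.
So real GDP changed by 4559.44/4625.95 − 1 = -0.0144, i.e. -1.44%.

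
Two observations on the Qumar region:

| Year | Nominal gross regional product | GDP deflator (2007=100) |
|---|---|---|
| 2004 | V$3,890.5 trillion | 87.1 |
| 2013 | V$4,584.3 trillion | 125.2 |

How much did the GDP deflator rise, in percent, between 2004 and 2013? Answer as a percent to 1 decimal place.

Price-level change = 125.2 / 87.1 − 1 = 0.4374.

43.7%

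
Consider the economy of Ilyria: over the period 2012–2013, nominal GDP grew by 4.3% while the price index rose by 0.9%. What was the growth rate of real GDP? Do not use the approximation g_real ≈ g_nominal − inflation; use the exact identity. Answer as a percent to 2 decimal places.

(1 + g_nom) = (1 + g_real)(1 + π), so g_real = 1.0430 / 1.0090 − 1 = 0.03370.

3.37%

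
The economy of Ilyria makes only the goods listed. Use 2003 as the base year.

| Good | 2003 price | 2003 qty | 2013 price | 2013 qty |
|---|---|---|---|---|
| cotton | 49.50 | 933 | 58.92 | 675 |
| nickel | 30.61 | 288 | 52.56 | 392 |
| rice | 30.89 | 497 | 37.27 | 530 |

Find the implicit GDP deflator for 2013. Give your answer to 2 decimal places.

Nominal GDP 2013 = 58.92·675 + 52.56·392 + 37.27·530 = 80127.62.
Real GDP 2013 (at 2003 prices) = 49.50·675 + 30.61·392 + 30.89·530 = 61783.32.
Deflator = Nominal/Real × 100 = 80127.62/61783.32 × 100 = 129.691.

129.69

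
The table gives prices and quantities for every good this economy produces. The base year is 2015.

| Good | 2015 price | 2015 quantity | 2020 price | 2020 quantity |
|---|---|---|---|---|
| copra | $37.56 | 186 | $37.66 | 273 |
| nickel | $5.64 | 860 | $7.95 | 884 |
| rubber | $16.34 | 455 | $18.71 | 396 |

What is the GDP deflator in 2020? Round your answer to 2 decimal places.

113.85

Nominal GDP 2020 = 37.66·273 + 7.95·884 + 18.71·396 = 24718.14.
Real GDP 2020 (at 2015 prices) = 37.56·273 + 5.64·884 + 16.34·396 = 21710.28.
Deflator = Nominal/Real × 100 = 24718.14/21710.28 × 100 = 113.855.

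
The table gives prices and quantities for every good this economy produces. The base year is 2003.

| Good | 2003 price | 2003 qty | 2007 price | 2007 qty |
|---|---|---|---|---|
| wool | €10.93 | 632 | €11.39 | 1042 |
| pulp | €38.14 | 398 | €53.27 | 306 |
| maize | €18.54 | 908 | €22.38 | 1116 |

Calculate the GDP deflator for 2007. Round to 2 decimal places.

121.47

Nominal GDP 2007 = 11.39·1042 + 53.27·306 + 22.38·1116 = 53145.08.
Real GDP 2007 (at 2003 prices) = 10.93·1042 + 38.14·306 + 18.54·1116 = 43750.54.
Deflator = Nominal/Real × 100 = 53145.08/43750.54 × 100 = 121.473.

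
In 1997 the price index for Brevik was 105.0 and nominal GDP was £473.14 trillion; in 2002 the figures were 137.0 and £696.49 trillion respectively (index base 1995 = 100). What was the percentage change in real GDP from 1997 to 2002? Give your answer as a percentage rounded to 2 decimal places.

Real GDP 1997 = 473.14 / 1.050 = 450.61.
Real GDP 2002 = 696.49 / 1.370 = 508.39.
Real growth = 508.39 / 450.61 − 1 = 0.1282.

12.82%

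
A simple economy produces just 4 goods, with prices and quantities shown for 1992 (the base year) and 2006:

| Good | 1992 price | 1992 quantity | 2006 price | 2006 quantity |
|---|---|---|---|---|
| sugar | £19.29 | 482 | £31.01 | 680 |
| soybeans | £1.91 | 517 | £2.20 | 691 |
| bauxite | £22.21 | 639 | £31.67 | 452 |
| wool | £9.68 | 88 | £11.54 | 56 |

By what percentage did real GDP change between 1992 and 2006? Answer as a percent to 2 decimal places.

Real GDP 1992 = Nominal GDP 1992 = 19.29·482 + 1.91·517 + 22.21·639 + 9.68·88 = 25329.28.
Real GDP 2006 (at 1992 prices) = 19.29·680 + 1.91·691 + 22.21·452 + 9.68·56 = 25018.01.
Real growth = 25018.01/25329.28 − 1 = -0.0123.

-1.23%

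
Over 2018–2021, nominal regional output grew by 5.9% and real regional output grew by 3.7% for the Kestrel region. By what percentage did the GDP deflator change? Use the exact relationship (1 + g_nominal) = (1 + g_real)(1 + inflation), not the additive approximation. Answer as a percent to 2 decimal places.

(1 + g_nom) = (1 + g_real)(1 + π), so π = 1.0590 / 1.0370 − 1 = 0.02122.

2.12%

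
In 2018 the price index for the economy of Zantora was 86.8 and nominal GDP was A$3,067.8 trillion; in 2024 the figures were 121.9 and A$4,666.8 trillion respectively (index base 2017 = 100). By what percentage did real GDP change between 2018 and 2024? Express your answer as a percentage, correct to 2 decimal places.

Deflate each year: 2018 → 3067.8/0.868 = 3534.33; 2024 → 4666.8/1.219 = 3828.38.
So real GDP changed by 3828.38/3534.33 − 1 = 0.0832, i.e. 8.32%.

8.32%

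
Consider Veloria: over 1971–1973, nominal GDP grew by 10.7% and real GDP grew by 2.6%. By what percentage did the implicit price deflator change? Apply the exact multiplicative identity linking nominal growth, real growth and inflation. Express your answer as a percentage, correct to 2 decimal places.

7.89%

(1 + g_nom) = (1 + g_real)(1 + π), so π = 1.1070 / 1.0260 − 1 = 0.07895.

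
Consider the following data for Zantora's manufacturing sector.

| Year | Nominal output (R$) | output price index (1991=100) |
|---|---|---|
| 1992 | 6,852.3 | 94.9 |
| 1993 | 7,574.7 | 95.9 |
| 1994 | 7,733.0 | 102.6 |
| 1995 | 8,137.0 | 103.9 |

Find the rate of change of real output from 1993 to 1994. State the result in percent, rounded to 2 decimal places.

Real output 1993 = 7574.7/0.959 = 7898.54.
Real output 1994 = 7733.0/1.026 = 7537.04.
Change = 7537.04/7898.54 − 1 = -0.0458.

-4.58%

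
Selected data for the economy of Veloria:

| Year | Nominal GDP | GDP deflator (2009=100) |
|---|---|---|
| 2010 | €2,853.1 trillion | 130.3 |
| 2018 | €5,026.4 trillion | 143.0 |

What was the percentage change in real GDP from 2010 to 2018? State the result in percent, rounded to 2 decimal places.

Real GDP 2010 = 2853.1 / 1.303 = 2189.64.
Real GDP 2018 = 5026.4 / 1.430 = 3514.97.
Real growth = 3514.97 / 2189.64 − 1 = 0.6053.

60.53%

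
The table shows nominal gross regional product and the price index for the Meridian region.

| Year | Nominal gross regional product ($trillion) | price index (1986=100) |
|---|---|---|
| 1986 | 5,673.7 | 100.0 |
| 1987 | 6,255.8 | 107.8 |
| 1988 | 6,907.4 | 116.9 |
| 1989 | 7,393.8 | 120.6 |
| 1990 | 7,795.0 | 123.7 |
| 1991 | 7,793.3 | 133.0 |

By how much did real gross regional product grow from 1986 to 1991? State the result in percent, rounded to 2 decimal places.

Real gross regional product 1986 = 5673.7/1.000 = 5673.70.
Real gross regional product 1991 = 7793.3/1.330 = 5859.62.
Change = 5859.62/5673.70 − 1 = 0.0328.

3.28%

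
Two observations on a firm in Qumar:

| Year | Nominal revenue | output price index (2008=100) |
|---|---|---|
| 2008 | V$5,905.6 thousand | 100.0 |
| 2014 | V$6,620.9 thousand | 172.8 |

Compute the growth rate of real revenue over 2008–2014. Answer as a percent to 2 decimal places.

-35.12%

Real revenue 2008 = 5905.6 / 1.000 = 5905.60.
Real revenue 2014 = 6620.9 / 1.728 = 3831.54.
Real growth = 3831.54 / 5905.60 − 1 = -0.3512.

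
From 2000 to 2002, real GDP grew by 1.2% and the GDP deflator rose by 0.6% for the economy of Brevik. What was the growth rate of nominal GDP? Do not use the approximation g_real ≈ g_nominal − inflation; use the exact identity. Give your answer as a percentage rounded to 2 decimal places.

1.81%

(1 + g_nom) = (1 + g_real)(1 + π) = 1.0120 × 1.0060 = 1.01807.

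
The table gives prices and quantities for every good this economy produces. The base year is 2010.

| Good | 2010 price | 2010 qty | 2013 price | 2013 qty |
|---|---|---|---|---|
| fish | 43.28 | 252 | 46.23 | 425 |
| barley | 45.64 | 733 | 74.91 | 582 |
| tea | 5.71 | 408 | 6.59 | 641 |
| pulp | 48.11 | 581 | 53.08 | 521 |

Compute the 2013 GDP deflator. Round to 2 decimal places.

Nominal GDP 2013 = 46.23·425 + 74.91·582 + 6.59·641 + 53.08·521 = 95124.24.
Real GDP 2013 (at 2010 prices) = 43.28·425 + 45.64·582 + 5.71·641 + 48.11·521 = 73681.90.
Deflator = Nominal/Real × 100 = 95124.24/73681.90 × 100 = 129.101.

129.10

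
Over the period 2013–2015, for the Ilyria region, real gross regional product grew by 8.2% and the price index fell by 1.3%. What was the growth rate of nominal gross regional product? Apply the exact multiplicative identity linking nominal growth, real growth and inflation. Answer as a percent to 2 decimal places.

(1 + g_nom) = (1 + g_real)(1 + π) = 1.0820 × 0.9870 = 1.06793.

6.79%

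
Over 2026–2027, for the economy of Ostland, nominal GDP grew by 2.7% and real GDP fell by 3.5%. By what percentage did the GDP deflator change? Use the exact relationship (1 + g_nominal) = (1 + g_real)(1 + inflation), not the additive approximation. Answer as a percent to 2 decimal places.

6.42%

(1 + g_nom) = (1 + g_real)(1 + π), so π = 1.0270 / 0.9650 − 1 = 0.06425.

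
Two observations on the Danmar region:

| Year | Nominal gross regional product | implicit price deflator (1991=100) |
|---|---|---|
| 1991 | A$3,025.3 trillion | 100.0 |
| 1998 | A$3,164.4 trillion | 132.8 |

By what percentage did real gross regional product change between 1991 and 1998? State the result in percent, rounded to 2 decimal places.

Real gross regional product 1991 = 3025.3 / 1.000 = 3025.30.
Real gross regional product 1998 = 3164.4 / 1.328 = 2382.83.
Real growth = 2382.83 / 3025.30 − 1 = -0.2124.

-21.24%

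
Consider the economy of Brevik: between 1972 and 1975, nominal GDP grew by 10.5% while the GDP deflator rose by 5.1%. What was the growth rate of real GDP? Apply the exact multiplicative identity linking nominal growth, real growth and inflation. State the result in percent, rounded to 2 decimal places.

(1 + g_nom) = (1 + g_real)(1 + π), so g_real = 1.1050 / 1.0510 − 1 = 0.05138.

5.14%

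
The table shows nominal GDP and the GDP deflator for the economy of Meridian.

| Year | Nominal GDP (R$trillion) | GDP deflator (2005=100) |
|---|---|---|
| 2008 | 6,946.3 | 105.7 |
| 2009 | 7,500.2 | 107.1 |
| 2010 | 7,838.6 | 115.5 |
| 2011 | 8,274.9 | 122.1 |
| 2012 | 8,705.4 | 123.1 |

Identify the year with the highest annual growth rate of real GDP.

2009: real = 7500.2/1.071 = 7002.99; growth vs 2008 (6571.71) = 6.56%.
2010: real = 7838.6/1.155 = 6786.67; growth vs 2009 (7002.99) = -3.09%.
2011: real = 8274.9/1.221 = 6777.15; growth vs 2010 (6786.67) = -0.14%.
2012: real = 8705.4/1.231 = 7071.81; growth vs 2011 (6777.15) = 4.35%.

2009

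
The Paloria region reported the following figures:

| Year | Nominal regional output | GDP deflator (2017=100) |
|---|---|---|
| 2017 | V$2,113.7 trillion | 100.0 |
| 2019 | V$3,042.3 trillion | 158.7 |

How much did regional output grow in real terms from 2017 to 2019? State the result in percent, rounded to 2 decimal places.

Real regional output 2017 = 2113.7 / 1.000 = 2113.70.
Real regional output 2019 = 3042.3 / 1.587 = 1917.01.
Real growth = 1917.01 / 2113.70 − 1 = -0.0931.

-9.31%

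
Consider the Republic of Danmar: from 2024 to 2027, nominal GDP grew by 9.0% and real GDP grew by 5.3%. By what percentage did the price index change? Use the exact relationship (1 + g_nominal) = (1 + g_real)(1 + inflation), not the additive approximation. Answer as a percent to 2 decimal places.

3.51%

(1 + g_nom) = (1 + g_real)(1 + π), so π = 1.0900 / 1.0530 − 1 = 0.03514.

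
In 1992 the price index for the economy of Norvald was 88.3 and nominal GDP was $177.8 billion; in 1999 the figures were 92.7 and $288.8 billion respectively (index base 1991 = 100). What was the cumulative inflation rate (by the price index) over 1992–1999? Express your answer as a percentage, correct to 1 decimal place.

5.0%

Price-level change = 92.7 / 88.3 − 1 = 0.0498.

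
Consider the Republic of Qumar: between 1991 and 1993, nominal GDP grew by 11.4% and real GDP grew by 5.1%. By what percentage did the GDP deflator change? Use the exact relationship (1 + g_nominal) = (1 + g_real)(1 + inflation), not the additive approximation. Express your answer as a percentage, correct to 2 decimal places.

(1 + g_nom) = (1 + g_real)(1 + π), so π = 1.1140 / 1.0510 − 1 = 0.05994.

5.99%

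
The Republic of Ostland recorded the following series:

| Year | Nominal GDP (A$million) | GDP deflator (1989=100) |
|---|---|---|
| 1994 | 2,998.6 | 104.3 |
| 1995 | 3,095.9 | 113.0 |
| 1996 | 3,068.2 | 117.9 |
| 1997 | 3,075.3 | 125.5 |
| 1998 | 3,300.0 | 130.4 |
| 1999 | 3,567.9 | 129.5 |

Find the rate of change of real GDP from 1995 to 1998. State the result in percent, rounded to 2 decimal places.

-7.63%

Real GDP 1995 = 3095.9/1.130 = 2739.73.
Real GDP 1998 = 3300.0/1.304 = 2530.67.
Change = 2530.67/2739.73 − 1 = -0.0763.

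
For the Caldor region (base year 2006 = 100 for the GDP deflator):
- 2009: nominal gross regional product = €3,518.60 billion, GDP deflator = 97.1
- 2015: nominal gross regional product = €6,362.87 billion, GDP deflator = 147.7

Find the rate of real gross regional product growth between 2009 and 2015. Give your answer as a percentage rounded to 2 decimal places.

18.88%

Real gross regional product 2009 = 3518.60 / 0.971 = 3623.69.
Real gross regional product 2015 = 6362.87 / 1.477 = 4307.97.
Real growth = 4307.97 / 3623.69 − 1 = 0.1888.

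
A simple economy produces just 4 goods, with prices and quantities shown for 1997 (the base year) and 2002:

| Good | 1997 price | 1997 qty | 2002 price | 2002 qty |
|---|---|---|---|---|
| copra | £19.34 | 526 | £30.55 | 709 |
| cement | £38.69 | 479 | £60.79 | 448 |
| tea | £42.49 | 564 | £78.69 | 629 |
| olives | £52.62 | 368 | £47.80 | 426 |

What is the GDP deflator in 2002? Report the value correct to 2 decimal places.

Nominal GDP 2002 = 30.55·709 + 60.79·448 + 78.69·629 + 47.80·426 = 118752.68.
Real GDP 2002 (at 1997 prices) = 19.34·709 + 38.69·448 + 42.49·629 + 52.62·426 = 80187.51.
Deflator = Nominal/Real × 100 = 118752.68/80187.51 × 100 = 148.094.

148.09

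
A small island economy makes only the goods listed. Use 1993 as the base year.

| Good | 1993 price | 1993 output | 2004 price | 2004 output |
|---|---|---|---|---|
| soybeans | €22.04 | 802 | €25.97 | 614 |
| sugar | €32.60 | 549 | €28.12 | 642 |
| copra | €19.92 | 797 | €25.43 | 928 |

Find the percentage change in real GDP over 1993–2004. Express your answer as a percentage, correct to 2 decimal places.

Real GDP 1993 = Nominal GDP 1993 = 22.04·802 + 32.60·549 + 19.92·797 = 51449.72.
Real GDP 2004 (at 1993 prices) = 22.04·614 + 32.60·642 + 19.92·928 = 52947.52.
Real growth = 52947.52/51449.72 − 1 = 0.0291.

2.91%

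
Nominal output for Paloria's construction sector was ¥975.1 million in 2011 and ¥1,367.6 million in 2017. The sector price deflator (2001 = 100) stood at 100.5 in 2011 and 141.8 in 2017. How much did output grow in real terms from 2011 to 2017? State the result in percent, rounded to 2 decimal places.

-0.60%

Real output 2011 = 975.1 / 1.005 = 970.25.
Real output 2017 = 1367.6 / 1.418 = 964.46.
Real growth = 964.46 / 970.25 − 1 = -0.0060.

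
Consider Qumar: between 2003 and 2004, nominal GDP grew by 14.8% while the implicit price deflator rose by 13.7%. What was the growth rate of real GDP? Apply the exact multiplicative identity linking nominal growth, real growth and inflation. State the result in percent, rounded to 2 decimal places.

(1 + g_nom) = (1 + g_real)(1 + π), so g_real = 1.1480 / 1.1370 − 1 = 0.00967.

0.97%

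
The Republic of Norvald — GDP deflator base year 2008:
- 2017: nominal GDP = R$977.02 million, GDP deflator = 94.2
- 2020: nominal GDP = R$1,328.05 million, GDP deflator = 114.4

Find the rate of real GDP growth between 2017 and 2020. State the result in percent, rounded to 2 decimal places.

Deflate each year: 2017 → 977.02/0.942 = 1037.18; 2020 → 1328.05/1.144 = 1160.88.
So real GDP changed by 1160.88/1037.18 − 1 = 0.1193, i.e. 11.93%.

11.93%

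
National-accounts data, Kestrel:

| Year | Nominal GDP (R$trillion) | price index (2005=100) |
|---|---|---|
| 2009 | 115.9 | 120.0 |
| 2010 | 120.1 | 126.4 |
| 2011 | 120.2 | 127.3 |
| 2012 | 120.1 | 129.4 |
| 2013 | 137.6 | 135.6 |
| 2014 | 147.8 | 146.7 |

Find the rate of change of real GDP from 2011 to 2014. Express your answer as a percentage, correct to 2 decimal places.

Real GDP 2011 = 120.2/1.273 = 94.42.
Real GDP 2014 = 147.8/1.467 = 100.75.
Change = 100.75/94.42 − 1 = 0.0670.

6.70%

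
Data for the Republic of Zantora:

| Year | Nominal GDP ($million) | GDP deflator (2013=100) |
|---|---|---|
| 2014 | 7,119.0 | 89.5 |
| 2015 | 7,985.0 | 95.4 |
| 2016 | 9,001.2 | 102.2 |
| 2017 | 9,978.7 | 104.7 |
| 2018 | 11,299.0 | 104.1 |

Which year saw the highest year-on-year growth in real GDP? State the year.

2015: real = 7985.0/0.954 = 8370.02; growth vs 2014 (7954.19) = 5.23%.
2016: real = 9001.2/1.022 = 8807.44; growth vs 2015 (8370.02) = 5.23%.
2017: real = 9978.7/1.047 = 9530.75; growth vs 2016 (8807.44) = 8.21%.
2018: real = 11299.0/1.041 = 10853.99; growth vs 2017 (9530.75) = 13.88%.

2018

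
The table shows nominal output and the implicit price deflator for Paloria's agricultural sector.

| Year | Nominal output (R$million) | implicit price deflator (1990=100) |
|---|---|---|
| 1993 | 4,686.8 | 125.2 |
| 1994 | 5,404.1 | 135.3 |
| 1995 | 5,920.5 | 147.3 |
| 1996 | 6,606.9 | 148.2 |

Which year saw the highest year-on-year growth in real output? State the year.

1994: real = 5404.1/1.353 = 3994.16; growth vs 1993 (3743.45) = 6.70%.
1995: real = 5920.5/1.473 = 4019.35; growth vs 1994 (3994.16) = 0.63%.
1996: real = 6606.9/1.482 = 4458.10; growth vs 1995 (4019.35) = 10.92%.

1996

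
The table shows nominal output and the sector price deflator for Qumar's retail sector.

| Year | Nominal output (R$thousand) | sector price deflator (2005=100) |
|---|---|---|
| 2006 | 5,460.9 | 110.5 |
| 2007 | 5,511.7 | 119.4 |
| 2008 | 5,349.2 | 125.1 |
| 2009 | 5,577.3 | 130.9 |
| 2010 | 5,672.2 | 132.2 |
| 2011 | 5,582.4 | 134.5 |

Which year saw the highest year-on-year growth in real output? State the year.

2010

2007: real = 5511.7/1.194 = 4616.16; growth vs 2006 (4941.99) = -6.59%.
2008: real = 5349.2/1.251 = 4275.94; growth vs 2007 (4616.16) = -7.37%.
2009: real = 5577.3/1.309 = 4260.73; growth vs 2008 (4275.94) = -0.36%.
2010: real = 5672.2/1.322 = 4290.62; growth vs 2009 (4260.73) = 0.70%.
2011: real = 5582.4/1.345 = 4150.48; growth vs 2010 (4290.62) = -3.27%.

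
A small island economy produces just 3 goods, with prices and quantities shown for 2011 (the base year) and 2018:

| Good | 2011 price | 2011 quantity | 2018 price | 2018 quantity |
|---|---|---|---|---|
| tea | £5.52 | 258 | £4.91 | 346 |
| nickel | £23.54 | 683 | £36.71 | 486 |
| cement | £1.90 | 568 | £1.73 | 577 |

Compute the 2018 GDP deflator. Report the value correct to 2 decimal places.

142.17

Nominal GDP 2018 = 4.91·346 + 36.71·486 + 1.73·577 = 20538.13.
Real GDP 2018 (at 2011 prices) = 5.52·346 + 23.54·486 + 1.90·577 = 14446.66.
Deflator = Nominal/Real × 100 = 20538.13/14446.66 × 100 = 142.165.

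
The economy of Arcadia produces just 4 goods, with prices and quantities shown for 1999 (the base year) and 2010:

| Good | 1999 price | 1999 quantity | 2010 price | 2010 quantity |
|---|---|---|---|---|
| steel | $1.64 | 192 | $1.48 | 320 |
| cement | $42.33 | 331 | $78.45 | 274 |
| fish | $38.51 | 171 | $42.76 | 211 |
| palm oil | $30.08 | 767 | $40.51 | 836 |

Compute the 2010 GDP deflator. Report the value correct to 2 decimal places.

142.87

Nominal GDP 2010 = 1.48·320 + 78.45·274 + 42.76·211 + 40.51·836 = 64857.62.
Real GDP 2010 (at 1999 prices) = 1.64·320 + 42.33·274 + 38.51·211 + 30.08·836 = 45395.71.
Deflator = Nominal/Real × 100 = 64857.62/45395.71 × 100 = 142.872.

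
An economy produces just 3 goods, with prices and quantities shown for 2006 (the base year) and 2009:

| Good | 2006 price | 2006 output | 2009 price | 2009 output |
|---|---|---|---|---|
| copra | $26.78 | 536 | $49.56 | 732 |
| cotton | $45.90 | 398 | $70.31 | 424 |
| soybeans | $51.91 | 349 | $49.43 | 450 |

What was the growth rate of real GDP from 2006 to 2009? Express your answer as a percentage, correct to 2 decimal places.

Real GDP 2006 = Nominal GDP 2006 = 26.78·536 + 45.90·398 + 51.91·349 = 50738.87.
Real GDP 2009 (at 2006 prices) = 26.78·732 + 45.90·424 + 51.91·450 = 62424.06.
Real growth = 62424.06/50738.87 − 1 = 0.2303.

23.03%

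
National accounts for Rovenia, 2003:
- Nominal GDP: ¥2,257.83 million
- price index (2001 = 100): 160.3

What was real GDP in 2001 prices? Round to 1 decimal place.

¥1,408.5 million

Real GDP = Nominal / (price index/100) = 2257.83 / 1.603 = 1408.50.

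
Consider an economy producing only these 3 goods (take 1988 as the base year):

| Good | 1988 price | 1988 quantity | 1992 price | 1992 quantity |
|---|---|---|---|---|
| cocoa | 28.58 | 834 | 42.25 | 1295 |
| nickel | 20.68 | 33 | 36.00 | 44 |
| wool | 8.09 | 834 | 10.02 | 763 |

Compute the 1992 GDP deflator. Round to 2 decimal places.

145.02

Nominal GDP 1992 = 42.25·1295 + 36.00·44 + 10.02·763 = 63943.01.
Real GDP 1992 (at 1988 prices) = 28.58·1295 + 20.68·44 + 8.09·763 = 44093.69.
Deflator = Nominal/Real × 100 = 63943.01/44093.69 × 100 = 145.016.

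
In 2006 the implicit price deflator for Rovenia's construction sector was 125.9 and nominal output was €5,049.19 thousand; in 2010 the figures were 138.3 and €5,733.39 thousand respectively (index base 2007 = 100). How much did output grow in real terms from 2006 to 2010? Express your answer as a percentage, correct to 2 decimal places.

3.37%

Deflate each year: 2006 → 5049.19/1.259 = 4010.48; 2010 → 5733.39/1.383 = 4145.62.
So real output changed by 4145.62/4010.48 − 1 = 0.0337, i.e. 3.37%.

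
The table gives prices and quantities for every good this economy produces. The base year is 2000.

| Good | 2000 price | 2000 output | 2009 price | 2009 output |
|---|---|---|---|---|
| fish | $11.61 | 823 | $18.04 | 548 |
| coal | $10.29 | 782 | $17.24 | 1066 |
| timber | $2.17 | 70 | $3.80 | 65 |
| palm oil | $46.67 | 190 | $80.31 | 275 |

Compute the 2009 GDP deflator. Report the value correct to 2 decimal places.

166.95

Nominal GDP 2009 = 18.04·548 + 17.24·1066 + 3.80·65 + 80.31·275 = 50596.01.
Real GDP 2009 (at 2000 prices) = 11.61·548 + 10.29·1066 + 2.17·65 + 46.67·275 = 30306.72.
Deflator = Nominal/Real × 100 = 50596.01/30306.72 × 100 = 166.947.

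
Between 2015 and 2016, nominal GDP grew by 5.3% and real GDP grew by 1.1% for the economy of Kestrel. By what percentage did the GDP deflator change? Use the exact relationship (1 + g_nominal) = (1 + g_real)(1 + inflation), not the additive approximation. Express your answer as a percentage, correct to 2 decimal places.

4.15%

(1 + g_nom) = (1 + g_real)(1 + π), so π = 1.0530 / 1.0110 − 1 = 0.04154.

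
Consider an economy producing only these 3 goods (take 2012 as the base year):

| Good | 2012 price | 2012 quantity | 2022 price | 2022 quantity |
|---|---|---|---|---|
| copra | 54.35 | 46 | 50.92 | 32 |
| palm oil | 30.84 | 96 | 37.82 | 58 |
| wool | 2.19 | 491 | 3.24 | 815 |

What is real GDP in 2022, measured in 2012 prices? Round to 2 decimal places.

5312.77

Real GDP 2022 = Σ (p_2012 × q_2022) = 54.35·32 + 30.84·58 + 2.19·815 = 5312.77.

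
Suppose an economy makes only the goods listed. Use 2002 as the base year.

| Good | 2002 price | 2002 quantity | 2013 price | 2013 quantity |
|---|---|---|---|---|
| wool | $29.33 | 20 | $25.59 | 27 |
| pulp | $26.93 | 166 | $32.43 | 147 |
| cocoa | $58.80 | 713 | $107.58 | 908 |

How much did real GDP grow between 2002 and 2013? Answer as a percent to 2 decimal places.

23.75%

Real GDP 2002 = Nominal GDP 2002 = 29.33·20 + 26.93·166 + 58.80·713 = 46981.38.
Real GDP 2013 (at 2002 prices) = 29.33·27 + 26.93·147 + 58.80·908 = 58141.02.
Real growth = 58141.02/46981.38 − 1 = 0.2375.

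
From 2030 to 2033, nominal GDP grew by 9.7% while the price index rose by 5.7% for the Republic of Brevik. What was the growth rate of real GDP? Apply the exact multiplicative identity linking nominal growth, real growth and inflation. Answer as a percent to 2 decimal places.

3.78%

(1 + g_nom) = (1 + g_real)(1 + π), so g_real = 1.0970 / 1.0570 − 1 = 0.03784.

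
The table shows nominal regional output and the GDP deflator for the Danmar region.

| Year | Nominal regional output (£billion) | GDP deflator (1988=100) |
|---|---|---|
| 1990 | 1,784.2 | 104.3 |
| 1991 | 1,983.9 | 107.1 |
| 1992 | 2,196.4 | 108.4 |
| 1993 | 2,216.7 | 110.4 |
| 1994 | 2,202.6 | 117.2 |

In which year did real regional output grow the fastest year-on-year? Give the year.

1991: real = 1983.9/1.071 = 1852.38; growth vs 1990 (1710.64) = 8.29%.
1992: real = 2196.4/1.084 = 2026.20; growth vs 1991 (1852.38) = 9.38%.
1993: real = 2216.7/1.104 = 2007.88; growth vs 1992 (2026.20) = -0.90%.
1994: real = 2202.6/1.172 = 1879.35; growth vs 1993 (2007.88) = -6.40%.

1992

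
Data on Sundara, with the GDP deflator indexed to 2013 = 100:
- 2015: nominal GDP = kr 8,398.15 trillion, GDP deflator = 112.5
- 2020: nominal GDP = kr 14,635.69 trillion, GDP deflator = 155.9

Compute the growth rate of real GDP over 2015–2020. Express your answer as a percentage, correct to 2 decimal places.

25.76%

Real GDP 2015 = 8398.15 / 1.125 = 7465.02.
Real GDP 2020 = 14635.69 / 1.559 = 9387.87.
Real growth = 9387.87 / 7465.02 − 1 = 0.2576.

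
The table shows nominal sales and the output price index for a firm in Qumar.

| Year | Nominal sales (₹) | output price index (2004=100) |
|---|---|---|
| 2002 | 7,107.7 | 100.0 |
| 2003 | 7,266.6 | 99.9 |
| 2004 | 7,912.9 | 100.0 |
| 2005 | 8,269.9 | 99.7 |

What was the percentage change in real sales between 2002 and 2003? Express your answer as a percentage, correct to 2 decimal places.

2.34%

Real sales 2002 = 7107.7/1.000 = 7107.70.
Real sales 2003 = 7266.6/0.999 = 7273.87.
Change = 7273.87/7107.70 − 1 = 0.0234.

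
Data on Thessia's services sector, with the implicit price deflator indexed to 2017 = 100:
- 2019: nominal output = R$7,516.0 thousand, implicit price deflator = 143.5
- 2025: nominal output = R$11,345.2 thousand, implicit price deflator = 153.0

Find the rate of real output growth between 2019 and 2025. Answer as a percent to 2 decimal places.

41.57%

Real output 2019 = 7516.0 / 1.435 = 5237.63.
Real output 2025 = 11345.2 / 1.530 = 7415.16.
Real growth = 7415.16 / 5237.63 − 1 = 0.4157.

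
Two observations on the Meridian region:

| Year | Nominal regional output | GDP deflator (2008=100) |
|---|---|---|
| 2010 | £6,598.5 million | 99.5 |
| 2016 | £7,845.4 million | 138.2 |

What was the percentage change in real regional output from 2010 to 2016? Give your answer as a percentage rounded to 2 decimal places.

-14.40%

Real regional output 2010 = 6598.5 / 0.995 = 6631.66.
Real regional output 2016 = 7845.4 / 1.382 = 5676.85.
Real growth = 5676.85 / 6631.66 − 1 = -0.1440.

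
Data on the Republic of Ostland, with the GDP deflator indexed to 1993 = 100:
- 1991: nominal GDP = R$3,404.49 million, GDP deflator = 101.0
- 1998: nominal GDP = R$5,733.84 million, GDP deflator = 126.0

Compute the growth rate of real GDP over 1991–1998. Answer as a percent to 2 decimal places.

Real GDP 1991 = 3404.49 / 1.010 = 3370.78.
Real GDP 1998 = 5733.84 / 1.260 = 4550.67.
Real growth = 4550.67 / 3370.78 − 1 = 0.3500.

35.00%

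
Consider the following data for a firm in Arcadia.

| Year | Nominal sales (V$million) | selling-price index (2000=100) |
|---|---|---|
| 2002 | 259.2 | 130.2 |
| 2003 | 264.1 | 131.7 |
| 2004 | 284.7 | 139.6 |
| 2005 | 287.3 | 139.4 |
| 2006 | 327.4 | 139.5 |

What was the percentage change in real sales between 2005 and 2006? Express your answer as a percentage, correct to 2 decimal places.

13.88%

Real sales 2005 = 287.3/1.394 = 206.10.
Real sales 2006 = 327.4/1.395 = 234.70.
Change = 234.70/206.10 − 1 = 0.1388.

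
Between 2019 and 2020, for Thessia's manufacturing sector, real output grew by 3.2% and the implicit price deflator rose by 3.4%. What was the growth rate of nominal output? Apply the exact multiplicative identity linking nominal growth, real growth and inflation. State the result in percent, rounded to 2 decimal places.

6.71%

(1 + g_nom) = (1 + g_real)(1 + π) = 1.0320 × 1.0340 = 1.06709.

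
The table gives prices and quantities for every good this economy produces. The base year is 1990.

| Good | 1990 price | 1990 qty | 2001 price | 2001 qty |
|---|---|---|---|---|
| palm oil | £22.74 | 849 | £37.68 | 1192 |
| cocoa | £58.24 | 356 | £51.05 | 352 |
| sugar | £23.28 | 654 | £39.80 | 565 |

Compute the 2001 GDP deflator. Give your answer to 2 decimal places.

Nominal GDP 2001 = 37.68·1192 + 51.05·352 + 39.80·565 = 85371.16.
Real GDP 2001 (at 1990 prices) = 22.74·1192 + 58.24·352 + 23.28·565 = 60759.76.
Deflator = Nominal/Real × 100 = 85371.16/60759.76 × 100 = 140.506.

140.51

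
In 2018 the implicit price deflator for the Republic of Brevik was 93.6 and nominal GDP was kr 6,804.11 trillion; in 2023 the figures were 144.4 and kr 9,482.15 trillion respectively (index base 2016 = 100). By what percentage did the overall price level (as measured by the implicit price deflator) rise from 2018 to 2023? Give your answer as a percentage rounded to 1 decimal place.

Price-level change = 144.4 / 93.6 − 1 = 0.5427.

54.3%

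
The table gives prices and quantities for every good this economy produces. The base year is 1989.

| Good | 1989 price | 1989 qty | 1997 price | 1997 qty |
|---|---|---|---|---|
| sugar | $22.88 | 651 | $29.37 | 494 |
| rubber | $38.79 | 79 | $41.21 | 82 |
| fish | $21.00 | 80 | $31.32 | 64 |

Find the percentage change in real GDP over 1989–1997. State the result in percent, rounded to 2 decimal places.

Real GDP 1989 = Nominal GDP 1989 = 22.88·651 + 38.79·79 + 21.00·80 = 19639.29.
Real GDP 1997 (at 1989 prices) = 22.88·494 + 38.79·82 + 21.00·64 = 15827.50.
Real growth = 15827.50/19639.29 − 1 = -0.1941.

-19.41%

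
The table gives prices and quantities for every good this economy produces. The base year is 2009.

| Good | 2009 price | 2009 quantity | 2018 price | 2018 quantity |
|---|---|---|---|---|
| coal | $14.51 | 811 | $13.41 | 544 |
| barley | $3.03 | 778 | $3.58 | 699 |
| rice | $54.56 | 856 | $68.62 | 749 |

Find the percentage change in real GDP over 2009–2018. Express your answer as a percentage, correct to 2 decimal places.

Real GDP 2009 = Nominal GDP 2009 = 14.51·811 + 3.03·778 + 54.56·856 = 60828.31.
Real GDP 2018 (at 2009 prices) = 14.51·544 + 3.03·699 + 54.56·749 = 50876.85.
Real growth = 50876.85/60828.31 − 1 = -0.1636.

-16.36%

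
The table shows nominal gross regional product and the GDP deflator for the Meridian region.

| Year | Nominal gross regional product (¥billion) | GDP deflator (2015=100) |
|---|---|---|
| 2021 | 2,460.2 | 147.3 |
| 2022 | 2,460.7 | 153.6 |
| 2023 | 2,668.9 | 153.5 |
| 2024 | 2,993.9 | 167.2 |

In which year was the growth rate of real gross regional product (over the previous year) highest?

2022: real = 2460.7/1.536 = 1602.02; growth vs 2021 (1670.20) = -4.08%.
2023: real = 2668.9/1.535 = 1738.70; growth vs 2022 (1602.02) = 8.53%.
2024: real = 2993.9/1.672 = 1790.61; growth vs 2023 (1738.70) = 2.99%.

2023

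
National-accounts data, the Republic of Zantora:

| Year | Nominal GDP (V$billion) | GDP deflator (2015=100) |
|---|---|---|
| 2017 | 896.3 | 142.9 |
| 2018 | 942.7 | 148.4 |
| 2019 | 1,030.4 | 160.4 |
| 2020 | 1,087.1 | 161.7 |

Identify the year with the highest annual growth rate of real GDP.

2018: real = 942.7/1.484 = 635.24; growth vs 2017 (627.22) = 1.28%.
2019: real = 1030.4/1.604 = 642.39; growth vs 2018 (635.24) = 1.13%.
2020: real = 1087.1/1.617 = 672.29; growth vs 2019 (642.39) = 4.65%.

2020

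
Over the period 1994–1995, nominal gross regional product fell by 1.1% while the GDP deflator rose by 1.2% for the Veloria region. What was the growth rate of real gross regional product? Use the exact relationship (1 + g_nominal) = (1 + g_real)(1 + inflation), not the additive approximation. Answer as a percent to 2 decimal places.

(1 + g_nom) = (1 + g_real)(1 + π), so g_real = 0.9890 / 1.0120 − 1 = -0.02273.

-2.27%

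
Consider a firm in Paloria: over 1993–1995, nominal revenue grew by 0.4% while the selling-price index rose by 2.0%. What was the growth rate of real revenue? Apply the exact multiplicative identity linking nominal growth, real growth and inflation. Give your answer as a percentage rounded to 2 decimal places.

(1 + g_nom) = (1 + g_real)(1 + π), so g_real = 1.0040 / 1.0200 − 1 = -0.01569.

-1.57%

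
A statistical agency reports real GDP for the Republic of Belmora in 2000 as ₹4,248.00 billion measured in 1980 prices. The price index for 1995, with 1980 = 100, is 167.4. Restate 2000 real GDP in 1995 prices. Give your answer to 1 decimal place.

Real GDP in 1995 prices = Real GDP in 1980 prices × (P_1995/P_1980) = 4248.00 × 1.674 = 7111.15.

₹7,111.2 billion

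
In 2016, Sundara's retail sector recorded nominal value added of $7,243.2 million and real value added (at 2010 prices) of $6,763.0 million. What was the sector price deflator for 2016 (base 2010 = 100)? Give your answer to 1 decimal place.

107.1

sector price deflator = (Nominal / Real) × 100 = 7243.2 / 6763.0 × 100 = 107.10.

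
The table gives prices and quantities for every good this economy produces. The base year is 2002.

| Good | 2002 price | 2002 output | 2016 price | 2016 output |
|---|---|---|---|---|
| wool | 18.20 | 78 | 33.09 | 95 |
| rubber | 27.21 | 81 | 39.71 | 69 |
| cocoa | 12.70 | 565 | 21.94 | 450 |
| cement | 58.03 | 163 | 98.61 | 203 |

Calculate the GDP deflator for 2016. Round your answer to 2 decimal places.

Nominal GDP 2016 = 33.09·95 + 39.71·69 + 21.94·450 + 98.61·203 = 35774.37.
Real GDP 2016 (at 2002 prices) = 18.20·95 + 27.21·69 + 12.70·450 + 58.03·203 = 21101.58.
Deflator = Nominal/Real × 100 = 35774.37/21101.58 × 100 = 169.534.

169.53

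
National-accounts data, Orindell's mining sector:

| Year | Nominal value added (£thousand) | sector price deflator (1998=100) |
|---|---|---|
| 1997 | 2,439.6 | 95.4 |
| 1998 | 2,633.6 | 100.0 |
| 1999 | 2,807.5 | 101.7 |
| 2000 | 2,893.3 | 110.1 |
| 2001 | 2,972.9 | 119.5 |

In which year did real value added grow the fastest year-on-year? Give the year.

1998: real = 2633.6/1.000 = 2633.60; growth vs 1997 (2557.23) = 2.99%.
1999: real = 2807.5/1.017 = 2760.57; growth vs 1998 (2633.60) = 4.82%.
2000: real = 2893.3/1.101 = 2627.88; growth vs 1999 (2760.57) = -4.81%.
2001: real = 2972.9/1.195 = 2487.78; growth vs 2000 (2627.88) = -5.33%.

1999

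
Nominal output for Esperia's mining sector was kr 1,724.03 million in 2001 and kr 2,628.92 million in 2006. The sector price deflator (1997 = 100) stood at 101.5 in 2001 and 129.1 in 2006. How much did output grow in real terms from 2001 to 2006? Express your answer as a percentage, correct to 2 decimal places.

19.89%

Real output 2001 = 1724.03 / 1.015 = 1698.55.
Real output 2006 = 2628.92 / 1.291 = 2036.34.
Real growth = 2036.34 / 1698.55 − 1 = 0.1989.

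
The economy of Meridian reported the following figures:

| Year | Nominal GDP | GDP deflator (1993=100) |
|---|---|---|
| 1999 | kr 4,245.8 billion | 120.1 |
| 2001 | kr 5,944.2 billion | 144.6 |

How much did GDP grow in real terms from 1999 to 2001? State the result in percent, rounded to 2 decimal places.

Deflate each year: 1999 → 4245.8/1.201 = 3535.22; 2001 → 5944.2/1.446 = 4110.79.
So real GDP changed by 4110.79/3535.22 − 1 = 0.1628, i.e. 16.28%.

16.28%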